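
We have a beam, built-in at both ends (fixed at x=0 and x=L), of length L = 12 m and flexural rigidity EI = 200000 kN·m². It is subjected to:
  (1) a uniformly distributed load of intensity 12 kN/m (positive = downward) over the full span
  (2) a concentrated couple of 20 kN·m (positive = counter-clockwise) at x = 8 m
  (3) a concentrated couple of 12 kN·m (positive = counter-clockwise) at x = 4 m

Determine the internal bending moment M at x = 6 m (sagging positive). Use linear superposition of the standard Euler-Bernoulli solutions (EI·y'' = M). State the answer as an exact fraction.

M(6) = 224/3 kN·m

Load 1 — uniform load w=12 kN/m over full span:
  M_1 = wLx/2 - wL²/12 - wx²/2 = 12·12·6/2 - 12·12²/12 - 12·6²/2 = 72 kN·m
Load 2 — applied couple M₀=20 kN·m at a=8 m (b=L-a=4):
  M_2 = R_Ax - M_A  [x≤a] with R_A=20/9, M_A=20/3 = (20/9)·6 - (20/3) = 20/3 kN·m
Load 3 — applied couple M₀=12 kN·m at a=4 m (b=L-a=8):
  M_3 = R_Ax - M_A - M₀  [x>a] with R_A=4/3, M_A=0 = (4/3)·6 - 0 - 12 = -4 kN·m
Superposition: M = Σ M_i = 224/3 kN·m ≈ 74.666667 kN·m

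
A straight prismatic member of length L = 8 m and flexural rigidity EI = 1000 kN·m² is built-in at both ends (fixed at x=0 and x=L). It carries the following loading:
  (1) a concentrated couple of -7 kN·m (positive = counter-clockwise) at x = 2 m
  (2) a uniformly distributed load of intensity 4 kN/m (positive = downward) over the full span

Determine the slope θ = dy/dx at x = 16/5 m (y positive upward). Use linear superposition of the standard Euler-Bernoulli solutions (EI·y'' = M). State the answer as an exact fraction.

Load 1 — applied couple M₀=-7 kN·m at a=2 m (b=L-a=6):
  θ_1 = (R_Ax²/2 - M_Ax - M₀(x-a))/EI  [x>a] with R_A=-63/64, M_A=21/16 = ((-63/64)·(16/5)²/2 - (21/16)·(16/5) - (-7)·((16/5)-2))/1000 = -21/25000 rad
Load 2 — uniform load w=4 kN/m over full span:
  θ_2 = -wx(L-x)(L-2x)/(12EI) = -4·(16/5)·(8-(16/5))·(8-2·(16/5))/(12·1000) = -128/15625 rad
Superposition: θ = Σ θ_i = -1129/125000 rad ≈ -0.009032 rad

θ(16/5) = -1129/125000 rad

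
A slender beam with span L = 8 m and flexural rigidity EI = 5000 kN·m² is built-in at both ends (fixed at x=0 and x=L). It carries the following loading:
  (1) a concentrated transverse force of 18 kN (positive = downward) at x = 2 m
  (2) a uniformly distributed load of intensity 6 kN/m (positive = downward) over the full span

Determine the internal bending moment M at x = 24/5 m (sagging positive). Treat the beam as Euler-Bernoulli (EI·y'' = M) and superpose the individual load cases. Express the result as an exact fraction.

M(24/5) = 1633/100 kN·m

Load 1 — point force P=18 kN at a=2 m (b=L-a=6):
  M_1 = Pa²(a+3b)(L-x)/L³ - Pa²b/L²  [x>a] = 18·2²·(2+3·6)·(8-(24/5))/8³ - 18·2²·6/8² = 9/4 kN·m
Load 2 — uniform load w=6 kN/m over full span:
  M_2 = wLx/2 - wL²/12 - wx²/2 = 6·8·(24/5)/2 - 6·8²/12 - 6·(24/5)²/2 = 352/25 kN·m
Superposition: M = Σ M_i = 1633/100 kN·m ≈ 16.330000 kN·m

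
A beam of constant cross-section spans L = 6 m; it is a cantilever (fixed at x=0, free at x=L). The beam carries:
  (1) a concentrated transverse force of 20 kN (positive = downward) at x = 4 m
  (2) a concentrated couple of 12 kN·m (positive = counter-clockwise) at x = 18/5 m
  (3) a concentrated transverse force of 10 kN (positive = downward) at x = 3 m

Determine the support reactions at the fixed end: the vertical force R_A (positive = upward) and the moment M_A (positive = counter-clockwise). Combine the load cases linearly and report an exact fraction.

R_A = 30 kN, M_A = 98 kN·m

Load 1 — point force P=20 kN at a=4 m (b=L-a=2):
  R_A = P = 20 kN
  M_A = Pa = 20·4 = 80 kN·m
Load 2 — applied couple M₀=12 kN·m at a=18/5 m (b=L-a=12/5):
  R_A = 0 kN
  M_A = -M₀ = -12 kN·m
Load 3 — point force P=10 kN at a=3 m (b=L-a=3):
  R_A = P = 10 kN
  M_A = Pa = 10·3 = 30 kN·m
Superposition: R_A = 30 kN, M_A = 98 kN·m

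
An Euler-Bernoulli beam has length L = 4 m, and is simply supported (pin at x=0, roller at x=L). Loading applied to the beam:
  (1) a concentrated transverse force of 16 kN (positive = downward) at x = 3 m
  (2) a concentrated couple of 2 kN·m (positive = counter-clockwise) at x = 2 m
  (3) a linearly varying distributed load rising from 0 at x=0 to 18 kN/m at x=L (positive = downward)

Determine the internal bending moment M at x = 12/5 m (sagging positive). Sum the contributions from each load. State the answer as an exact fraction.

Load 1 — point force P=16 kN at a=3 m (b=L-a=1):
  M_1 = Pbx/L  [x≤a] = 16·1·(12/5)/4 = 48/5 kN·m
Load 2 — applied couple M₀=2 kN·m at a=2 m (b=L-a=2):
  M_2 = M₀x/L - M₀  [x>a] = 2·(12/5)/4 - 2 = -4/5 kN·m
Load 3 — triangular load w₀=18 kN/m (0→w₀ over full span):
  M_3 = w₀Lx/6 - w₀x³/(6L) = 18·4·(12/5)/6 - 18·(12/5)³/(6·4) = 2304/125 kN·m
Superposition: M = Σ M_i = 3404/125 kN·m ≈ 27.232000 kN·m

M(12/5) = 3404/125 kN·m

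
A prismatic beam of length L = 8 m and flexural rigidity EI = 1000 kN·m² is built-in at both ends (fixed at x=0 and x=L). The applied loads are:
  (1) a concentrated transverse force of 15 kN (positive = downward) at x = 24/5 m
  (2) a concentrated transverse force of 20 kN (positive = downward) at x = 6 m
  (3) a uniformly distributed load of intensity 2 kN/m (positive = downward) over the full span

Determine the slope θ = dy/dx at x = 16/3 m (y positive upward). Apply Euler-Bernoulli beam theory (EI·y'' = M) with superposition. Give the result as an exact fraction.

Load 1 — point force P=15 kN at a=24/5 m (b=L-a=16/5):
  θ_1 = Pa²(L-x)(2bL-(3b+a)(L-x))/(2L³EI)  [x>a] = 15·(24/5)²·(8-(16/3))·(2·(16/5)·8-(3·(16/5)+(24/5))·(8-(16/3)))/(2·8³·1000) = 36/3125 rad
Load 2 — point force P=20 kN at a=6 m (b=L-a=2):
  θ_2 = -Pb²x(2aL-(3a+b)x)/(2L³EI)  [x≤a] = -20·2²·(16/3)·(2·6·8-(3·6+2)·(16/3))/(2·8³·1000) = 1/225 rad
Load 3 — uniform load w=2 kN/m over full span:
  θ_3 = -wx(L-x)(L-2x)/(12EI) = -2·(16/3)·(8-(16/3))·(8-2·(16/3))/(12·1000) = 64/10125 rad
Superposition: θ = Σ θ_i = 5641/253125 rad ≈ 0.022285 rad

θ(16/3) = 5641/253125 rad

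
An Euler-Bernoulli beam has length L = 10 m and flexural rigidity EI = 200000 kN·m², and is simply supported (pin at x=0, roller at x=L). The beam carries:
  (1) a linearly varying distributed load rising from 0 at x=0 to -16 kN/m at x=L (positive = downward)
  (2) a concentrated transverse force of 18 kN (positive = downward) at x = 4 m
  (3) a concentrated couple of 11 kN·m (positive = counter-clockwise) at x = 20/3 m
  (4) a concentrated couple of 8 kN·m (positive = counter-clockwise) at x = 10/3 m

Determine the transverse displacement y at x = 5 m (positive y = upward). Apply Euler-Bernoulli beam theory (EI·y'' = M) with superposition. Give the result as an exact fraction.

Load 1 — triangular load w₀=-16 kN/m (0→w₀ over full span):
  y_1 = -w₀x(7L⁴-10L²x²+3x⁴)/(360LEI) = -(-16)·5·(7·10⁴-10·10²·5²+3·5⁴)/(360·10·200000) = 1/192 m
Load 2 — point force P=18 kN at a=4 m (b=L-a=6):
  y_2 = -Pa(L-x)(2Lx-a²-x²)/(6LEI)  [x>a] = -18·4·(10-5)·(2·10·5-4²-5²)/(6·10·200000) = -177/100000 m
Load 3 — applied couple M₀=11 kN·m at a=20/3 m (b=L-a=10/3):
  y_3 = (M₀x³/(6L)+C₁x)/EI  [x≤a] with C₁=M₀(3b²-L²)/(6L)=-110/9 = (11·5³/(6·10)+(-110/9)·5)/200000 = -11/57600 m
Load 4 — applied couple M₀=8 kN·m at a=10/3 m (b=L-a=20/3):
  y_4 = (M₀x³/(6L)-M₀(x-a)²/2+C₁x)/EI  [x>a] with C₁=M₀(3b²-L²)/(6L)=40/9 = (8·5³/(6·10)-8·(5-(10/3))²/2+(40/9)·5)/200000 = 1/7200 m
Superposition: y = Σ y_i = 2709/800000 m ≈ 0.003386 m

y(5) = 2709/800000 m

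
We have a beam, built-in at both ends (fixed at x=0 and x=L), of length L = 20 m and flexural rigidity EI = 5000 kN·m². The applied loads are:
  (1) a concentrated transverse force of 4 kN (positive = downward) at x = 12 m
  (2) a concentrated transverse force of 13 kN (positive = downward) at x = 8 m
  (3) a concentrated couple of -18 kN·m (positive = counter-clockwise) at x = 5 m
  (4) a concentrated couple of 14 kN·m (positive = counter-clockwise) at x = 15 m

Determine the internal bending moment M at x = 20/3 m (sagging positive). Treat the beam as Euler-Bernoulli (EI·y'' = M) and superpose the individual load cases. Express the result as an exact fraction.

Load 1 — point force P=4 kN at a=12 m (b=L-a=8):
  M_1 = Pb²(3a+b)x/L³ - Pab²/L²  [x≤a] = 4·8²·(3·12+8)·(20/3)/20³ - 4·12·8²/20² = 128/75 kN·m
Load 2 — point force P=13 kN at a=8 m (b=L-a=12):
  M_2 = Pb²(3a+b)x/L³ - Pab²/L²  [x≤a] = 13·12²·(3·8+12)·(20/3)/20³ - 13·8·12²/20² = 468/25 kN·m
Load 3 — applied couple M₀=-18 kN·m at a=5 m (b=L-a=15):
  M_3 = R_Ax - M_A - M₀  [x>a] with R_A=-81/80, M_A=27/8 = (-81/80)·(20/3) - (27/8) - (-18) = 63/8 kN·m
Load 4 — applied couple M₀=14 kN·m at a=15 m (b=L-a=5):
  M_4 = R_Ax - M_A  [x≤a] with R_A=63/80, M_A=35/8 = (63/80)·(20/3) - (35/8) = 7/8 kN·m
Superposition: M = Σ M_i = 8753/300 kN·m ≈ 29.176667 kN·m

M(20/3) = 8753/300 kN·m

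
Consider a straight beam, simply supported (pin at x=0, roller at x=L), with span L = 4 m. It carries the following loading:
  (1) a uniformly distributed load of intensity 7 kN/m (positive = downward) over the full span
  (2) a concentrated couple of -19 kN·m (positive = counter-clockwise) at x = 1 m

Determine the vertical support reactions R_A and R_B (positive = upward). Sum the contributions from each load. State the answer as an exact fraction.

Load 1 — uniform load w=7 kN/m over full span:
  R_A = wL/2 = 7·4/2 = 14 kN
  R_B = wL/2 = 7·4/2 = 14 kN
Load 2 — applied couple M₀=-19 kN·m at a=1 m (b=L-a=3):
  R_A = M₀/L = (-19)/4 = -19/4 kN
  R_B = -M₀/L = -(-19)/4 = 19/4 kN
Superposition: R_A = 37/4 kN, R_B = 75/4 kN

R_A = 37/4 kN, R_B = 75/4 kN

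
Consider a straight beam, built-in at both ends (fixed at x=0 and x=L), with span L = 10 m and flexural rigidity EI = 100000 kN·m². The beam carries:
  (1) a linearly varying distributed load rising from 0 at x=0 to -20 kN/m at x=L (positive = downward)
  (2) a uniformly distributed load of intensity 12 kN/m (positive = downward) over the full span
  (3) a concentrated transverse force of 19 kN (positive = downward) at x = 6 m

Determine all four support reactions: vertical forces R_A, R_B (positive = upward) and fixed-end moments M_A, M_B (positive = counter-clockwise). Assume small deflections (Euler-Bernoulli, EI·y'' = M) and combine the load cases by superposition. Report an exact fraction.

R_A = 4586/125 kN, M_A = 3868/75 kN·m, R_B = 289/125 kN, M_B = -684/25 kN·m

Load 1 — triangular load w₀=-20 kN/m (0→w₀ over full span):
  R_A = 3w₀L/20 = 3·(-20)·10/20 = -30 kN
  M_A = w₀L²/30 = (-20)·10²/30 = -200/3 kN·m
  R_B = 7w₀L/20 = 7·(-20)·10/20 = -70 kN
  M_B = -w₀L²/20 = -(-20)·10²/20 = 100 kN·m
Load 2 — uniform load w=12 kN/m over full span:
  R_A = wL/2 = 12·10/2 = 60 kN
  M_A = wL²/12 = 12·10²/12 = 100 kN·m
  R_B = wL/2 = 12·10/2 = 60 kN
  M_B = -wL²/12 = -12·10²/12 = -100 kN·m
Load 3 — point force P=19 kN at a=6 m (b=L-a=4):
  R_A = Pb²(3a+b)/L³ = 19·4²·(3·6+4)/10³ = 836/125 kN
  M_A = Pab²/L² = 19·6·4²/10² = 456/25 kN·m
  R_B = Pa²(a+3b)/L³ = 19·6²·(6+3·4)/10³ = 1539/125 kN
  M_B = -Pa²b/L² = -19·6²·4/10² = -684/25 kN·m
Superposition: R_A = 4586/125 kN, M_A = 3868/75 kN·m, R_B = 289/125 kN, M_B = -684/25 kN·m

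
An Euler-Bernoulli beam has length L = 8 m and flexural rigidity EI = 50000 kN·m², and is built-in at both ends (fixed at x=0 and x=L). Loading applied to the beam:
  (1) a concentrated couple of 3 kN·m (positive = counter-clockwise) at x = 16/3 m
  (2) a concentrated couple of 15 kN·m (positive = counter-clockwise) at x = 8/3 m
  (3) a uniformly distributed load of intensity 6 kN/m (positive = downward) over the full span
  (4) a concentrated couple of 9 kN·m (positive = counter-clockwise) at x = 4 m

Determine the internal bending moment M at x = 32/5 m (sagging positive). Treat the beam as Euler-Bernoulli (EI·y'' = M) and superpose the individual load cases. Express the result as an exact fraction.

M(32/5) = -153/100 kN·m

Load 1 — applied couple M₀=3 kN·m at a=16/3 m (b=L-a=8/3):
  M_1 = R_Ax - M_A - M₀  [x>a] with R_A=1/2, M_A=1 = (1/2)·(32/5) - 1 - 3 = -4/5 kN·m
Load 2 — applied couple M₀=15 kN·m at a=8/3 m (b=L-a=16/3):
  M_2 = R_Ax - M_A - M₀  [x>a] with R_A=5/2, M_A=0 = (5/2)·(32/5) - 0 - 15 = 1 kN·m
Load 3 — uniform load w=6 kN/m over full span:
  M_3 = wLx/2 - wL²/12 - wx²/2 = 6·8·(32/5)/2 - 6·8²/12 - 6·(32/5)²/2 = -32/25 kN·m
Load 4 — applied couple M₀=9 kN·m at a=4 m (b=L-a=4):
  M_4 = R_Ax - M_A - M₀  [x>a] with R_A=27/16, M_A=9/4 = (27/16)·(32/5) - (9/4) - 9 = -9/20 kN·m
Superposition: M = Σ M_i = -153/100 kN·m ≈ -1.530000 kN·m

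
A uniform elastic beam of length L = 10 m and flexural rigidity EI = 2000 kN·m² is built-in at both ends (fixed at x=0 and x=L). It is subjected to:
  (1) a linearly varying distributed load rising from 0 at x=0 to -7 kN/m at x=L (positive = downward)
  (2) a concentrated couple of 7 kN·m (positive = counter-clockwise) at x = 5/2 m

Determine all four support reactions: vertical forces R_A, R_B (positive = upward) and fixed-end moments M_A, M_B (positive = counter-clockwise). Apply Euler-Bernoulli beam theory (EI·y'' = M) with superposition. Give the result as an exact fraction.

Load 1 — triangular load w₀=-7 kN/m (0→w₀ over full span):
  R_A = 3w₀L/20 = 3·(-7)·10/20 = -21/2 kN
  M_A = w₀L²/30 = (-7)·10²/30 = -70/3 kN·m
  R_B = 7w₀L/20 = 7·(-7)·10/20 = -49/2 kN
  M_B = -w₀L²/20 = -(-7)·10²/20 = 35 kN·m
Load 2 — applied couple M₀=7 kN·m at a=5/2 m (b=L-a=15/2):
  R_A = 6M₀ab/L³ = 6·7·(5/2)·(15/2)/10³ = 63/80 kN
  M_A = M₀b(2a-b)/L² = 7·(15/2)·(2·(5/2)-(15/2))/10² = -21/16 kN·m
  R_B = -6M₀ab/L³ = -6·7·(5/2)·(15/2)/10³ = -63/80 kN
  M_B = M₀a(2b-a)/L² = 7·(5/2)·(2·(15/2)-(5/2))/10² = 35/16 kN·m
Superposition: R_A = -777/80 kN, M_A = -1183/48 kN·m, R_B = -2023/80 kN, M_B = 595/16 kN·m

R_A = -777/80 kN, M_A = -1183/48 kN·m, R_B = -2023/80 kN, M_B = 595/16 kN·m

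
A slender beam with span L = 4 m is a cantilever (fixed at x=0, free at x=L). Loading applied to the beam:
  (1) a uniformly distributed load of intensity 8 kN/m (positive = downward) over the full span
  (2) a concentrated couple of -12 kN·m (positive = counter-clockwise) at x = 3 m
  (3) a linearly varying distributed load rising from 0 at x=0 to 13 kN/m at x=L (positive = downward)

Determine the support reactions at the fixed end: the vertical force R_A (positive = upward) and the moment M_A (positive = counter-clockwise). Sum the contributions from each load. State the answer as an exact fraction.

R_A = 58 kN, M_A = 436/3 kN·m

Load 1 — uniform load w=8 kN/m over full span:
  R_A = wL = 8·4 = 32 kN
  M_A = wL²/2 = 8·4²/2 = 64 kN·m
Load 2 — applied couple M₀=-12 kN·m at a=3 m (b=L-a=1):
  R_A = 0 kN
  M_A = -M₀ = -(-12) = 12 kN·m
Load 3 — triangular load w₀=13 kN/m (0→w₀ over full span):
  R_A = w₀L/2 = 13·4/2 = 26 kN
  M_A = w₀L²/3 = 13·4²/3 = 208/3 kN·m
Superposition: R_A = 58 kN, M_A = 436/3 kN·m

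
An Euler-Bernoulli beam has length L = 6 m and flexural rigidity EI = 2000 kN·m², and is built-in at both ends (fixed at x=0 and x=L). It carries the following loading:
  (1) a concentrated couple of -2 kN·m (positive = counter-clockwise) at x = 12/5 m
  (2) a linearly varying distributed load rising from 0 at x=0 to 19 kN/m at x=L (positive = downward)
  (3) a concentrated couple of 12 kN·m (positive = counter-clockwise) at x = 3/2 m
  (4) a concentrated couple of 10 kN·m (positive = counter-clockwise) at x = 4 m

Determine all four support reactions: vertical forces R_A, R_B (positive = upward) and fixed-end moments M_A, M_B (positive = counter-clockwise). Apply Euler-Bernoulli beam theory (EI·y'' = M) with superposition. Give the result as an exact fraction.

R_A = 18983/900 kN, M_A = 7093/300 kN·m, R_B = 32317/900 kN, M_B = -3109/100 kN·m

Load 1 — applied couple M₀=-2 kN·m at a=12/5 m (b=L-a=18/5):
  R_A = 6M₀ab/L³ = 6·(-2)·(12/5)·(18/5)/6³ = -12/25 kN
  M_A = M₀b(2a-b)/L² = (-2)·(18/5)·(2·(12/5)-(18/5))/6² = -6/25 kN·m
  R_B = -6M₀ab/L³ = -6·(-2)·(12/5)·(18/5)/6³ = 12/25 kN
  M_B = M₀a(2b-a)/L² = (-2)·(12/5)·(2·(18/5)-(12/5))/6² = -16/25 kN·m
Load 2 — triangular load w₀=19 kN/m (0→w₀ over full span):
  R_A = 3w₀L/20 = 3·19·6/20 = 171/10 kN
  M_A = w₀L²/30 = 19·6²/30 = 114/5 kN·m
  R_B = 7w₀L/20 = 7·19·6/20 = 399/10 kN
  M_B = -w₀L²/20 = -19·6²/20 = -171/5 kN·m
Load 3 — applied couple M₀=12 kN·m at a=3/2 m (b=L-a=9/2):
  R_A = 6M₀ab/L³ = 6·12·(3/2)·(9/2)/6³ = 9/4 kN
  M_A = M₀b(2a-b)/L² = 12·(9/2)·(2·(3/2)-(9/2))/6² = -9/4 kN·m
  R_B = -6M₀ab/L³ = -6·12·(3/2)·(9/2)/6³ = -9/4 kN
  M_B = M₀a(2b-a)/L² = 12·(3/2)·(2·(9/2)-(3/2))/6² = 15/4 kN·m
Load 4 — applied couple M₀=10 kN·m at a=4 m (b=L-a=2):
  R_A = 6M₀ab/L³ = 6·10·4·2/6³ = 20/9 kN
  M_A = M₀b(2a-b)/L² = 10·2·(2·4-2)/6² = 10/3 kN·m
  R_B = -6M₀ab/L³ = -6·10·4·2/6³ = -20/9 kN
  M_B = M₀a(2b-a)/L² = 10·4·(2·2-4)/6² = 0 kN·m
Superposition: R_A = 18983/900 kN, M_A = 7093/300 kN·m, R_B = 32317/900 kN, M_B = -3109/100 kN·m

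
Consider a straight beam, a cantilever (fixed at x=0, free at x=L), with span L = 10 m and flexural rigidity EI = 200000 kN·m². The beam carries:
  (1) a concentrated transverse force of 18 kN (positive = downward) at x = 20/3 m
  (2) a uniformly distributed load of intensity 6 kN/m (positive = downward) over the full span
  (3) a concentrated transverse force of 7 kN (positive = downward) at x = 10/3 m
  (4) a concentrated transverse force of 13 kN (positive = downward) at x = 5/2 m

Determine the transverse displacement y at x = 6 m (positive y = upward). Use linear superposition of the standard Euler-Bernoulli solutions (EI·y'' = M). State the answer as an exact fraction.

y(6) = -7096921/259200000 m

Load 1 — point force P=18 kN at a=20/3 m (b=L-a=10/3):
  y_1 = -Px²(3a-x)/(6EI)  [x≤a] = -18·6²·(3·(20/3)-6)/(6·200000) = -189/25000 m
Load 2 — uniform load w=6 kN/m over full span:
  y_2 = -wx²(x²-4Lx+6L²)/(24EI) = -6·6²·(6²-4·10·6+6·10²)/(24·200000) = -891/50000 m
Load 3 — point force P=7 kN at a=10/3 m (b=L-a=20/3):
  y_3 = -Pa²(3x-a)/(6EI)  [x>a] = -7·(10/3)²·(3·6-(10/3))/(6·200000) = -77/81000 m
Load 4 — point force P=13 kN at a=5/2 m (b=L-a=15/2):
  y_4 = -Pa²(3x-a)/(6EI)  [x>a] = -13·(5/2)²·(3·6-(5/2))/(6·200000) = -403/384000 m
Superposition: y = Σ y_i = -7096921/259200000 m ≈ -0.027380 m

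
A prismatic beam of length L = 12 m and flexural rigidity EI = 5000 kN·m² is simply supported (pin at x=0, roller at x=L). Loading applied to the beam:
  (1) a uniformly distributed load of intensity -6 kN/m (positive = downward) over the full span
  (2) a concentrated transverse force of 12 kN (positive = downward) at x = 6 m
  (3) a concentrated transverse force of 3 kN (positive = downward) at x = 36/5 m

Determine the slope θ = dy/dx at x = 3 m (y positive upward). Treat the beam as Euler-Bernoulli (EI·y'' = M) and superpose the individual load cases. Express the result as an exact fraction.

Load 1 — uniform load w=-6 kN/m over full span:
  θ_1 = -w(L³-6Lx²+4x³)/(24EI) = -(-6)·(12³-6·12·3²+4·3³)/(24·5000) = 297/5000 rad
Load 2 — point force P=12 kN at a=6 m (b=L-a=6):
  θ_2 = -Pb(L²-b²-3x²)/(6LEI)  [x≤a] = -12·6·(12²-6²-3·3²)/(6·12·5000) = -81/5000 rad
Load 3 — point force P=3 kN at a=36/5 m (b=L-a=24/5):
  θ_3 = -Pb(L²-b²-3x²)/(6LEI)  [x≤a] = -3·(24/5)·(12²-(24/5)²-3·3²)/(6·12·5000) = -2349/625000 rad
Superposition: θ = Σ θ_i = 24651/625000 rad ≈ 0.039442 rad

θ(3) = 24651/625000 rad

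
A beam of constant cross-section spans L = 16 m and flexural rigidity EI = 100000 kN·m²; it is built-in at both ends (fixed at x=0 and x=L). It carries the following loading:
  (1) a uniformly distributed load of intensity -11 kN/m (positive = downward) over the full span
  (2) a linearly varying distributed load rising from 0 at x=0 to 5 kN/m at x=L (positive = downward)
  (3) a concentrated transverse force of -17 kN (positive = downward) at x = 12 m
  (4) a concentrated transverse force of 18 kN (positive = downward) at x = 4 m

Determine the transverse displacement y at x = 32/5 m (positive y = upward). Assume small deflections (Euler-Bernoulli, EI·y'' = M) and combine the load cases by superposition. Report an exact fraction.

Load 1 — uniform load w=-11 kN/m over full span:
  y_1 = -wx²(L-x)²/(24EI) = -(-11)·(32/5)²·(16-(32/5))²/(24·100000) = 33792/1953125 m
Load 2 — triangular load w₀=5 kN/m (0→w₀ over full span):
  y_2 = -w₀x²(L-x)²(x+2L)/(120LEI) = -5·(32/5)²·(16-(32/5))²·((32/5)+2·16)/(120·16·100000) = -36864/9765625 m
Load 3 — point force P=-17 kN at a=12 m (b=L-a=4):
  y_3 = -Pb²x²(3aL-(3a+b)x)/(6L³EI)  [x≤a] = -(-17)·4²·(32/5)²·(3·12·16-(3·12+4)·(32/5))/(6·16³·100000) = 68/46875 m
Load 4 — point force P=18 kN at a=4 m (b=L-a=12):
  y_4 = -Pa²(L-x)²(3bL-(3b+a)(L-x))/(6L³EI)  [x>a] = -18·4²·(16-(32/5))²·(3·12·16-(3·12+4)·(16-(32/5)))/(6·16³·100000) = -162/78125 m
Superposition: y = Σ y_i = 378038/29296875 m ≈ 0.012904 m

y(32/5) = 378038/29296875 m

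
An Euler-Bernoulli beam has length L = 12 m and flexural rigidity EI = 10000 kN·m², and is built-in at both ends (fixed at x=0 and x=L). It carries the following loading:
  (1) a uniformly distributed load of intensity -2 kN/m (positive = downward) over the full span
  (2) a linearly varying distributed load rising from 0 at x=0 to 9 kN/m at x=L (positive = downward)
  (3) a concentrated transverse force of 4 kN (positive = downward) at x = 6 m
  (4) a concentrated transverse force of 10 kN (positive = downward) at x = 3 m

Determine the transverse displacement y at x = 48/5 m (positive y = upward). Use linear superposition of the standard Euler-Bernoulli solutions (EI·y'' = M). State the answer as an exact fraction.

Load 1 — uniform load w=-2 kN/m over full span:
  y_1 = -wx²(L-x)²/(24EI) = -(-2)·(48/5)²·(12-(48/5))²/(24·10000) = 1728/390625 m
Load 2 — triangular load w₀=9 kN/m (0→w₀ over full span):
  y_2 = -w₀x²(L-x)²(x+2L)/(120LEI) = -9·(48/5)²·(12-(48/5))²·((48/5)+2·12)/(120·12·10000) = -108864/9765625 m
Load 3 — point force P=4 kN at a=6 m (b=L-a=6):
  y_3 = -Pa²(L-x)²(3bL-(3b+a)(L-x))/(6L³EI)  [x>a] = -4·6²·(12-(48/5))²·(3·6·12-(3·6+6)·(12-(48/5)))/(6·12³·10000) = -99/78125 m
Load 4 — point force P=10 kN at a=3 m (b=L-a=9):
  y_4 = -Pa²(L-x)²(3bL-(3b+a)(L-x))/(6L³EI)  [x>a] = -10·3²·(12-(48/5))²·(3·9·12-(3·9+3)·(12-(48/5)))/(6·12³·10000) = -63/50000 m
Superposition: y = Σ y_i = -1445499/156250000 m ≈ -0.009251 m

y(48/5) = -1445499/156250000 m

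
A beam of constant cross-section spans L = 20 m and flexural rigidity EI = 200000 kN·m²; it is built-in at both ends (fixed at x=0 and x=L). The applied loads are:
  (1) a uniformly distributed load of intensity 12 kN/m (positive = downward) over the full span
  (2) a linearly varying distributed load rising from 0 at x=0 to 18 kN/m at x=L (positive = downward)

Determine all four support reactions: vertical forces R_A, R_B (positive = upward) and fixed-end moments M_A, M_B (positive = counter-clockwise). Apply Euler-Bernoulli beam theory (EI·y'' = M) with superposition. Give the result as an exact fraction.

Load 1 — uniform load w=12 kN/m over full span:
  R_A = wL/2 = 12·20/2 = 120 kN
  M_A = wL²/12 = 12·20²/12 = 400 kN·m
  R_B = wL/2 = 12·20/2 = 120 kN
  M_B = -wL²/12 = -12·20²/12 = -400 kN·m
Load 2 — triangular load w₀=18 kN/m (0→w₀ over full span):
  R_A = 3w₀L/20 = 3·18·20/20 = 54 kN
  M_A = w₀L²/30 = 18·20²/30 = 240 kN·m
  R_B = 7w₀L/20 = 7·18·20/20 = 126 kN
  M_B = -w₀L²/20 = -18·20²/20 = -360 kN·m
Superposition: R_A = 174 kN, M_A = 640 kN·m, R_B = 246 kN, M_B = -760 kN·m

R_A = 174 kN, M_A = 640 kN·m, R_B = 246 kN, M_B = -760 kN·m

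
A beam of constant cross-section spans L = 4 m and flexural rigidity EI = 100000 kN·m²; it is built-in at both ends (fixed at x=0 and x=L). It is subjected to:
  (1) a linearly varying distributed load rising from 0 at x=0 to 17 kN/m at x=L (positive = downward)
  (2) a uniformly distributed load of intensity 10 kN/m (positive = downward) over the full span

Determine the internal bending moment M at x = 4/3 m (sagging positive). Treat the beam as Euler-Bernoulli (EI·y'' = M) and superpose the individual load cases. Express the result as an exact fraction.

Load 1 — triangular load w₀=17 kN/m (0→w₀ over full span):
  M_1 = 3w₀Lx/20 - w₀L²/30 - w₀x³/(6L) = 3·17·4·(4/3)/20 - 17·4²/30 - 17·(4/3)³/(6·4) = 1156/405 kN·m
Load 2 — uniform load w=10 kN/m over full span:
  M_2 = wLx/2 - wL²/12 - wx²/2 = 10·4·(4/3)/2 - 10·4²/12 - 10·(4/3)²/2 = 40/9 kN·m
Superposition: M = Σ M_i = 2956/405 kN·m ≈ 7.298765 kN·m

M(4/3) = 2956/405 kN·m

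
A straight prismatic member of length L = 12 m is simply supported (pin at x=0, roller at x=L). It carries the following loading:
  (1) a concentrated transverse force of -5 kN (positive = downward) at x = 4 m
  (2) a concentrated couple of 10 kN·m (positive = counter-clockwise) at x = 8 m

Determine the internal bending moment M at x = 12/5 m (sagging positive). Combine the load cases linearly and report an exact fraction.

Load 1 — point force P=-5 kN at a=4 m (b=L-a=8):
  M_1 = Pbx/L  [x≤a] = (-5)·8·(12/5)/12 = -8 kN·m
Load 2 — applied couple M₀=10 kN·m at a=8 m (b=L-a=4):
  M_2 = M₀x/L  [x≤a] = 10·(12/5)/12 = 2 kN·m
Superposition: M = Σ M_i = -6 kN·m ≈ -6.000000 kN·m

M(12/5) = -6 kN·m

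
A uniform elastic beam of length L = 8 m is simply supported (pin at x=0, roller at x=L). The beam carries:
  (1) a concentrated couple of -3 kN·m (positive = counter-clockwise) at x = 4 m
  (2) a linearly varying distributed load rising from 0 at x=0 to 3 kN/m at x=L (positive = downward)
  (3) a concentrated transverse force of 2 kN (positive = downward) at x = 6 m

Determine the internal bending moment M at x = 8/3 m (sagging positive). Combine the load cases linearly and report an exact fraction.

M(8/3) = 265/27 kN·m

Load 1 — applied couple M₀=-3 kN·m at a=4 m (b=L-a=4):
  M_1 = M₀x/L  [x≤a] = (-3)·(8/3)/8 = -1 kN·m
Load 2 — triangular load w₀=3 kN/m (0→w₀ over full span):
  M_2 = w₀Lx/6 - w₀x³/(6L) = 3·8·(8/3)/6 - 3·(8/3)³/(6·8) = 256/27 kN·m
Load 3 — point force P=2 kN at a=6 m (b=L-a=2):
  M_3 = Pbx/L  [x≤a] = 2·2·(8/3)/8 = 4/3 kN·m
Superposition: M = Σ M_i = 265/27 kN·m ≈ 9.814815 kN·m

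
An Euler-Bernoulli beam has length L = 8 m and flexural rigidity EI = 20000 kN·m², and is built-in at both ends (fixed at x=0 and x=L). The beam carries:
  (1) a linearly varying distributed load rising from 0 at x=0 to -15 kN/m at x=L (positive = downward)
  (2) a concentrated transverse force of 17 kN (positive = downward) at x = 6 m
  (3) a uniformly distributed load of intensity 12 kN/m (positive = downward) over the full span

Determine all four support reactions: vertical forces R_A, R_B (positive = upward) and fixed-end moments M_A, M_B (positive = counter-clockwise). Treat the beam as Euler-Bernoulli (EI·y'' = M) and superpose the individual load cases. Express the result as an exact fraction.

Load 1 — triangular load w₀=-15 kN/m (0→w₀ over full span):
  R_A = 3w₀L/20 = 3·(-15)·8/20 = -18 kN
  M_A = w₀L²/30 = (-15)·8²/30 = -32 kN·m
  R_B = 7w₀L/20 = 7·(-15)·8/20 = -42 kN
  M_B = -w₀L²/20 = -(-15)·8²/20 = 48 kN·m
Load 2 — point force P=17 kN at a=6 m (b=L-a=2):
  R_A = Pb²(3a+b)/L³ = 17·2²·(3·6+2)/8³ = 85/32 kN
  M_A = Pab²/L² = 17·6·2²/8² = 51/8 kN·m
  R_B = Pa²(a+3b)/L³ = 17·6²·(6+3·2)/8³ = 459/32 kN
  M_B = -Pa²b/L² = -17·6²·2/8² = -153/8 kN·m
Load 3 — uniform load w=12 kN/m over full span:
  R_A = wL/2 = 12·8/2 = 48 kN
  M_A = wL²/12 = 12·8²/12 = 64 kN·m
  R_B = wL/2 = 12·8/2 = 48 kN
  M_B = -wL²/12 = -12·8²/12 = -64 kN·m
Superposition: R_A = 1045/32 kN, M_A = 307/8 kN·m, R_B = 651/32 kN, M_B = -281/8 kN·m

R_A = 1045/32 kN, M_A = 307/8 kN·m, R_B = 651/32 kN, M_B = -281/8 kN·m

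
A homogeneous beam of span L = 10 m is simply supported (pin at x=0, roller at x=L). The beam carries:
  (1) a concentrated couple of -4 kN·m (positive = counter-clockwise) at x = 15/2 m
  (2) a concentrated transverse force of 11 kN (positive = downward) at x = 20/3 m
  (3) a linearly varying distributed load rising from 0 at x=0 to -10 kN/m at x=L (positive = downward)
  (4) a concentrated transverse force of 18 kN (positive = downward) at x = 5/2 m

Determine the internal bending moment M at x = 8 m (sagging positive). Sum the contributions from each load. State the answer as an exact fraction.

M(8) = -353/15 kN·m

Load 1 — applied couple M₀=-4 kN·m at a=15/2 m (b=L-a=5/2):
  M_1 = M₀x/L - M₀  [x>a] = (-4)·8/10 - (-4) = 4/5 kN·m
Load 2 — point force P=11 kN at a=20/3 m (b=L-a=10/3):
  M_2 = Pa(L-x)/L  [x>a] = 11·(20/3)·(10-8)/10 = 44/3 kN·m
Load 3 — triangular load w₀=-10 kN/m (0→w₀ over full span):
  M_3 = w₀Lx/6 - w₀x³/(6L) = (-10)·10·8/6 - (-10)·8³/(6·10) = -48 kN·m
Load 4 — point force P=18 kN at a=5/2 m (b=L-a=15/2):
  M_4 = Pa(L-x)/L  [x>a] = 18·(5/2)·(10-8)/10 = 9 kN·m
Superposition: M = Σ M_i = -353/15 kN·m ≈ -23.533333 kN·m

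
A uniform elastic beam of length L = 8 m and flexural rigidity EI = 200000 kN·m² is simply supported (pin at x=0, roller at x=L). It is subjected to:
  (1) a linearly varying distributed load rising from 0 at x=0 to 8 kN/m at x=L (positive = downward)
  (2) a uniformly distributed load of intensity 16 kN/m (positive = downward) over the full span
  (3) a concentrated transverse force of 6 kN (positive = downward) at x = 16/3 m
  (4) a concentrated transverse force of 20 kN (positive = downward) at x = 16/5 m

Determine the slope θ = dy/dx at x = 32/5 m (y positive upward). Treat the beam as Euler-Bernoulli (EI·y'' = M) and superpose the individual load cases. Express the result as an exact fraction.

Load 1 — triangular load w₀=8 kN/m (0→w₀ over full span):
  θ_1 = -w₀(7L⁴-30L²x²+15x⁴)/(360LEI) = -8·(7·8⁴-30·8²·(32/5)²+15·(32/5)⁴)/(360·8·200000) = 6056/17578125 rad
Load 2 — uniform load w=16 kN/m over full span:
  θ_2 = -w(L³-6Lx²+4x³)/(24EI) = -16·(8³-6·8·(32/5)²+4·(32/5)³)/(24·200000) = 528/390625 rad
Load 3 — point force P=6 kN at a=16/3 m (b=L-a=8/3):
  θ_3 = -Pa(2L²-6Lx+3x²+a²)/(6LEI)  [x>a] = -6·(16/3)·(2·8²-6·8·(32/5)+3·(32/5)²+(16/3)²)/(6·8·200000) = 196/2109375 rad
Load 4 — point force P=20 kN at a=16/5 m (b=L-a=24/5):
  θ_4 = -Pa(2L²-6Lx+3x²+a²)/(6LEI)  [x>a] = -20·(16/5)·(2·8²-6·8·(32/5)+3·(32/5)²+(16/5)²)/(6·8·200000) = 24/78125 rad
Superposition: θ = Σ θ_i = 110548/52734375 rad ≈ 0.002096 rad

θ(32/5) = 110548/52734375 rad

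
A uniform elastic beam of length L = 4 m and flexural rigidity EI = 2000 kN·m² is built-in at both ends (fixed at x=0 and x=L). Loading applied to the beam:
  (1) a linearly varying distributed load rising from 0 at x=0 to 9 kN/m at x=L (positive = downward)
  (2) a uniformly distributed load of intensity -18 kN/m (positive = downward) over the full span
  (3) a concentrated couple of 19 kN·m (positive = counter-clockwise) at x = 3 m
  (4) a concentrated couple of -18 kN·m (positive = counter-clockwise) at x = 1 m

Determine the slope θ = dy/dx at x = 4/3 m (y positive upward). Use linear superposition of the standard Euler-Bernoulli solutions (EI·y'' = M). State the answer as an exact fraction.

Load 1 — triangular load w₀=9 kN/m (0→w₀ over full span):
  θ_1 = -w₀(2x(L-x)(L-2x)(x+2L)+x²(L-x)²)/(120LEI) = -9·(2·(4/3)·(4-(4/3))·(4-2·(4/3))·((4/3)+2·4)+(4/3)²·(4-(4/3))²)/(120·4·2000) = -16/16875 rad
Load 2 — uniform load w=-18 kN/m over full span:
  θ_2 = -wx(L-x)(L-2x)/(12EI) = -(-18)·(4/3)·(4-(4/3))·(4-2·(4/3))/(12·2000) = 4/1125 rad
Load 3 — applied couple M₀=19 kN·m at a=3 m (b=L-a=1):
  θ_3 = (R_Ax²/2 - M_Ax)/EI  [x≤a] with R_A=171/32, M_A=95/16 = ((171/32)·(4/3)²/2 - (95/16)·(4/3))/2000 = -19/12000 rad
Load 4 — applied couple M₀=-18 kN·m at a=1 m (b=L-a=3):
  θ_4 = (R_Ax²/2 - M_Ax - M₀(x-a))/EI  [x>a] with R_A=-81/16, M_A=27/8 = ((-81/16)·(4/3)²/2 - (27/8)·(4/3) - (-18)·((4/3)-1))/2000 = -3/2000 rad
Superposition: θ = Σ θ_i = -257/540000 rad ≈ -0.000476 rad

θ(4/3) = -257/540000 rad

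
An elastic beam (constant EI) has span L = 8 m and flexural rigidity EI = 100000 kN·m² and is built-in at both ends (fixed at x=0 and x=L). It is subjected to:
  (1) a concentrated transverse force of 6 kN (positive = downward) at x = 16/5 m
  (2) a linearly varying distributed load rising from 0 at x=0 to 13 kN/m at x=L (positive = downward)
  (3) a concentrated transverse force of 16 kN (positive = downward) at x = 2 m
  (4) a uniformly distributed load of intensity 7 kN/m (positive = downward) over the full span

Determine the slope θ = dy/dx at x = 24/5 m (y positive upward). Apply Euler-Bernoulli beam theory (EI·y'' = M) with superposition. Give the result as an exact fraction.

θ(24/5) = 3449/9765625 rad

Load 1 — point force P=6 kN at a=16/5 m (b=L-a=24/5):
  θ_1 = Pa²(L-x)(2bL-(3b+a)(L-x))/(2L³EI)  [x>a] = 6·(16/5)²·(8-(24/5))·(2·(24/5)·8-(3·(24/5)+(16/5))·(8-(24/5)))/(2·8³·100000) = 384/9765625 rad
Load 2 — triangular load w₀=13 kN/m (0→w₀ over full span):
  θ_2 = -w₀(2x(L-x)(L-2x)(x+2L)+x²(L-x)²)/(120LEI) = -13·(2·(24/5)·(8-(24/5))·(8-2·(24/5))·((24/5)+2·8)+(24/5)²·(8-(24/5))²)/(120·8·100000) = 208/1953125 rad
Load 3 — point force P=16 kN at a=2 m (b=L-a=6):
  θ_3 = Pa²(L-x)(2bL-(3b+a)(L-x))/(2L³EI)  [x>a] = 16·2²·(8-(24/5))·(2·6·8-(3·6+2)·(8-(24/5)))/(2·8³·100000) = 1/15625 rad
Load 4 — uniform load w=7 kN/m over full span:
  θ_4 = -wx(L-x)(L-2x)/(12EI) = -7·(24/5)·(8-(24/5))·(8-2·(24/5))/(12·100000) = 56/390625 rad
Superposition: θ = Σ θ_i = 3449/9765625 rad ≈ 0.000353 rad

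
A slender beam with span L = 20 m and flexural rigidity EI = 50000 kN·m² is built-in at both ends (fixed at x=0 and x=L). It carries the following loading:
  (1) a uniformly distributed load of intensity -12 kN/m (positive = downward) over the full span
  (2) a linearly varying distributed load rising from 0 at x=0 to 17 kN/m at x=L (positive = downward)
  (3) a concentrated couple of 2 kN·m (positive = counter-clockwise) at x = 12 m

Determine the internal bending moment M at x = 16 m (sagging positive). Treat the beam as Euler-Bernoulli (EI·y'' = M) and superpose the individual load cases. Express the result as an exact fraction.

Load 1 — uniform load w=-12 kN/m over full span:
  M_1 = wLx/2 - wL²/12 - wx²/2 = (-12)·20·16/2 - (-12)·20²/12 - (-12)·16²/2 = 16 kN·m
Load 2 — triangular load w₀=17 kN/m (0→w₀ over full span):
  M_2 = 3w₀Lx/20 - w₀L²/30 - w₀x³/(6L) = 3·17·20·16/20 - 17·20²/30 - 17·16³/(6·20) = 136/15 kN·m
Load 3 — applied couple M₀=2 kN·m at a=12 m (b=L-a=8):
  M_3 = R_Ax - M_A - M₀  [x>a] with R_A=18/125, M_A=16/25 = (18/125)·16 - (16/25) - 2 = -42/125 kN·m
Superposition: M = Σ M_i = 9274/375 kN·m ≈ 24.730667 kN·m

M(16) = 9274/375 kN·m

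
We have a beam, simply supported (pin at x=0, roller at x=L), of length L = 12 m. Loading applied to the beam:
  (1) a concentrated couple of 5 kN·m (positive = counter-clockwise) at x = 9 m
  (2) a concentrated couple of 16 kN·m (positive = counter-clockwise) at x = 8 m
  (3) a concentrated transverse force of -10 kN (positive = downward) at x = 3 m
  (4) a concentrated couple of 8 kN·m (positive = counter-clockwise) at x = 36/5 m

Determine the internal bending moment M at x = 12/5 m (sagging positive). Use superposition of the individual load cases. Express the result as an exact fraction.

Load 1 — applied couple M₀=5 kN·m at a=9 m (b=L-a=3):
  M_1 = M₀x/L  [x≤a] = 5·(12/5)/12 = 1 kN·m
Load 2 — applied couple M₀=16 kN·m at a=8 m (b=L-a=4):
  M_2 = M₀x/L  [x≤a] = 16·(12/5)/12 = 16/5 kN·m
Load 3 — point force P=-10 kN at a=3 m (b=L-a=9):
  M_3 = Pbx/L  [x≤a] = (-10)·9·(12/5)/12 = -18 kN·m
Load 4 — applied couple M₀=8 kN·m at a=36/5 m (b=L-a=24/5):
  M_4 = M₀x/L  [x≤a] = 8·(12/5)/12 = 8/5 kN·m
Superposition: M = Σ M_i = -61/5 kN·m ≈ -12.200000 kN·m

M(12/5) = -61/5 kN·m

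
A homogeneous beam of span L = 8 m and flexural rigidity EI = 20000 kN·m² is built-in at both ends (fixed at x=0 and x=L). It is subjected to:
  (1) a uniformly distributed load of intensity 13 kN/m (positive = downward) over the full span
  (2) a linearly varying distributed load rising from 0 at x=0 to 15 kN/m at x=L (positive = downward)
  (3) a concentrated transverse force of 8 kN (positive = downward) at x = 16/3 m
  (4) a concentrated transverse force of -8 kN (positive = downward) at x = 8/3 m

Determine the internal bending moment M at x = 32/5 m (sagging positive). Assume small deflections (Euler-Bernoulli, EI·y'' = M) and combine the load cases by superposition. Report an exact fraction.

Load 1 — uniform load w=13 kN/m over full span:
  M_1 = wLx/2 - wL²/12 - wx²/2 = 13·8·(32/5)/2 - 13·8²/12 - 13·(32/5)²/2 = -208/75 kN·m
Load 2 — triangular load w₀=15 kN/m (0→w₀ over full span):
  M_2 = 3w₀Lx/20 - w₀L²/30 - w₀x³/(6L) = 3·15·8·(32/5)/20 - 15·8²/30 - 15·(32/5)³/(6·8) = 32/25 kN·m
Load 3 — point force P=8 kN at a=16/3 m (b=L-a=8/3):
  M_3 = Pa²(a+3b)(L-x)/L³ - Pa²b/L²  [x>a] = 8·(16/3)²·((16/3)+3·(8/3))·(8-(32/5))/8³ - 8·(16/3)²·(8/3)/8² = 0 kN·m
Load 4 — point force P=-8 kN at a=8/3 m (b=L-a=16/3):
  M_4 = Pa²(a+3b)(L-x)/L³ - Pa²b/L²  [x>a] = (-8)·(8/3)²·((8/3)+3·(16/3))·(8-(32/5))/8³ - (-8)·(8/3)²·(16/3)/8² = 64/45 kN·m
Superposition: M = Σ M_i = -16/225 kN·m ≈ -0.071111 kN·m

M(32/5) = -16/225 kN·m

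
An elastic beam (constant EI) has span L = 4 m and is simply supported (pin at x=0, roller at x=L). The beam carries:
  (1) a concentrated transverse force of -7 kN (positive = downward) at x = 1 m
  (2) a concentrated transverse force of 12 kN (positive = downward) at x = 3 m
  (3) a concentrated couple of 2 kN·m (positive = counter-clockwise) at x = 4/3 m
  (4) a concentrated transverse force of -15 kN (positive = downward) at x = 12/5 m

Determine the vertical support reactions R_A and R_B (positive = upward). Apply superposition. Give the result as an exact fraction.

Load 1 — point force P=-7 kN at a=1 m (b=L-a=3):
  R_A = Pb/L = (-7)·3/4 = -21/4 kN
  R_B = Pa/L = (-7)·1/4 = -7/4 kN
Load 2 — point force P=12 kN at a=3 m (b=L-a=1):
  R_A = Pb/L = 12·1/4 = 3 kN
  R_B = Pa/L = 12·3/4 = 9 kN
Load 3 — applied couple M₀=2 kN·m at a=4/3 m (b=L-a=8/3):
  R_A = M₀/L = 2/4 = 1/2 kN
  R_B = -M₀/L = -2/4 = -1/2 kN
Load 4 — point force P=-15 kN at a=12/5 m (b=L-a=8/5):
  R_A = Pb/L = (-15)·(8/5)/4 = -6 kN
  R_B = Pa/L = (-15)·(12/5)/4 = -9 kN
Superposition: R_A = -31/4 kN, R_B = -9/4 kN

R_A = -31/4 kN, R_B = -9/4 kN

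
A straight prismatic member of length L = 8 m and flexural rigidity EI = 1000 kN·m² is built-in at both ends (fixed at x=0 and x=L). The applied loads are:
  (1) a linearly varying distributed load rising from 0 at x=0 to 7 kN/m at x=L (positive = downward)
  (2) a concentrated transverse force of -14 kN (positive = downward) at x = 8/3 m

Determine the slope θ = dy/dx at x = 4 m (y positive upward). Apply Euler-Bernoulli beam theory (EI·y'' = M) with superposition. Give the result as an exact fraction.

Load 1 — triangular load w₀=7 kN/m (0→w₀ over full span):
  θ_1 = -w₀(2x(L-x)(L-2x)(x+2L)+x²(L-x)²)/(120LEI) = -7·(2·4·(8-4)·(8-2·4)·(4+2·8)+4²·(8-4)²)/(120·8·1000) = -7/3750 rad
Load 2 — point force P=-14 kN at a=8/3 m (b=L-a=16/3):
  θ_2 = Pa²(L-x)(2bL-(3b+a)(L-x))/(2L³EI)  [x>a] = (-14)·(8/3)²·(8-4)·(2·(16/3)·8-(3·(16/3)+(8/3))·(8-4))/(2·8³·1000) = -14/3375 rad
Superposition: θ = Σ θ_i = -203/33750 rad ≈ -0.006015 rad

θ(4) = -203/33750 rad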